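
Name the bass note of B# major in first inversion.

The third of B# major (B#–D##–F##) is D##; that is the bass in first inversion.

D##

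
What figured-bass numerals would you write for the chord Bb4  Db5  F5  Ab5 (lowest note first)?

The notes Bb, Db, F, Ab stack in thirds as Bb–Db–F–Ab — a Bb minor seventh chord. The bass Bb is the root, so this is root position: figured 7.

7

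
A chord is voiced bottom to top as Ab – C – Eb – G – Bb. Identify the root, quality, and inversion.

The pitch classes Ab, C, Eb, G, Bb arrange in thirds as Ab–C–Eb–G–Bb: an Ab major ninth chord.
Ab is the root of Ab major ninth; root in the bass means root position.

Ab major ninth, root position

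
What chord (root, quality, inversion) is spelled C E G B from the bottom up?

C major seventh, root position

The pitch classes C, E, G, B arrange in thirds as C–E–G–B: a C major seventh chord.
With the root (C) in the bass, the chord is in root position (figured bass 7).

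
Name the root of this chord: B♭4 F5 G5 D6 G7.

Reordering Bb, F, G, D into stacked thirds gives G–Bb–D–F; the bottom of that stack, G, is the root.

G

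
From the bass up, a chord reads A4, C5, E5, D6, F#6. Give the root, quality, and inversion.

D dominant ninth, second inversion

Reducing to letter names: A, C, E, D, F#. These stack in thirds as D–F#–A–C–E — a D dominant ninth chord.
A is the fifth of D dominant ninth; fifth in the bass means second inversion.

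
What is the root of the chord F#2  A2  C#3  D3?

D

F#, A, C#, D are the tones of a D major seventh chord (D–F#–A–C#), making D the root.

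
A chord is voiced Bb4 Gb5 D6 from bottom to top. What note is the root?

Gb

Bb, Gb, D are the tones of a Gb augmented triad (Gb–Bb–D), making Gb the root.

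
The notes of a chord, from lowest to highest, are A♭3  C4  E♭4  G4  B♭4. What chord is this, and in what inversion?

The pitch classes Ab, C, Eb, G, Bb arrange in thirds as Ab–C–Eb–G–Bb: an Ab major ninth chord.
The lowest note is Ab, the root of the chord, so this is root position.

Ab major ninth, root position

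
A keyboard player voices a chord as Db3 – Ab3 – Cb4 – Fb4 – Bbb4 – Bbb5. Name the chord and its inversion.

The distinct note names are Db, Ab, Cb, Fb, Bbb. Stacked in thirds they read Bbb–Db–Fb–Ab–Cb, which is a major ninth chord on Bbb.
Db is the third of Bbb major ninth; third in the bass means first inversion.

Bbb major ninth, first inversion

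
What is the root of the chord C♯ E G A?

C#, E, G, A are the tones of an A dominant seventh chord (A–C#–E–G), making A the root.

A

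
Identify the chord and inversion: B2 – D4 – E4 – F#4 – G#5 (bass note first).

Reducing to letter names: B, D, E, F#, G#. These stack in thirds as E–G#–B–D–F# — an E dominant ninth chord.
The lowest note is B, the fifth of the chord, so this is second inversion.

E dominant ninth, second inversion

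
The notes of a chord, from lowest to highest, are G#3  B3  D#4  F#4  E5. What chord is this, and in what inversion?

E major ninth, first inversion

The distinct note names are G#, B, D#, F#, E. Stacked in thirds they read E–G#–B–D#–F#, which is a major ninth chord on E.
With the third (G#) in the bass, the chord is in first inversion.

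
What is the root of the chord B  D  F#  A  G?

G

Reordering B, D, F#, A, G into stacked thirds gives G–B–D–F#–A; the bottom of that stack, G, is the root.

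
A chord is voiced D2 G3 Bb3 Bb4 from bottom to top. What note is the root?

G

D, G, Bb are the tones of a G minor triad (G–Bb–D), making G the root.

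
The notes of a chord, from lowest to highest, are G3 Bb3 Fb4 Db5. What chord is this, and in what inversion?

The distinct note names are G, Bb, Fb, Db. Stacked in thirds they read G–Bb–Db–Fb, which is a diminished seventh chord on G.
The lowest note is G, the root of the chord, so this is root position (figured bass 7).

G diminished seventh, root position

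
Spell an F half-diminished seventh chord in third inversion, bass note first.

The chord tones are F–Ab–Cb–Eb. With the seventh (Eb) lowest for third inversion: Eb, F, Ab, Cb.

Eb, F, Ab, Cb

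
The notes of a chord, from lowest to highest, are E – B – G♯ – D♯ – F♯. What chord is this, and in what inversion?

Reducing to letter names: E, B, G#, D#, F#. These stack in thirds as E–G#–B–D#–F# — an E major ninth chord.
The lowest note is E, the root of the chord, so this is root position.

E major ninth, root position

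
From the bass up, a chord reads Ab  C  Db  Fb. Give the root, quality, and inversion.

The distinct note names are Ab, C, Db, Fb. Stacked in thirds they read Db–Fb–Ab–C, which is a minor-major seventh chord on Db.
Ab is the fifth of Db minor-major seventh; fifth in the bass means second inversion (figured bass 4/3).

Db minor-major seventh, second inversion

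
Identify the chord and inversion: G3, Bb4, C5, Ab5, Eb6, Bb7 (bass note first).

Ab major ninth, third inversion

The pitch classes G, Bb, C, Ab, Eb arrange in thirds as Ab–C–Eb–G–Bb: an Ab major ninth chord.
With the seventh (G) in the bass, the chord is in third inversion.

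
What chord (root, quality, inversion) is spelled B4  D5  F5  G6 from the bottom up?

The distinct note names are B, D, F, G. Stacked in thirds they read G–B–D–F, which is a dominant seventh chord on G.
The lowest note is B, the third of the chord, so this is first inversion (figured bass 6/5).

G dominant seventh, first inversion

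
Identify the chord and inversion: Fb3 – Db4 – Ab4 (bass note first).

The distinct note names are Fb, Db, Ab. Stacked in thirds they read Db–Fb–Ab, which is a minor triad on Db.
The lowest note is Fb, the third of the chord, so this is first inversion (figured bass 6).

Db minor, first inversion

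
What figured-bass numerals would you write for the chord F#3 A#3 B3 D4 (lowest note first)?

4/3

The notes F#, A#, B, D stack in thirds as B–D–F#–A# — a B minor-major seventh chord. The bass F# is the fifth, so this is second inversion: figured 4/3.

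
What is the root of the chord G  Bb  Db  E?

E

Reordering G, Bb, Db, E into stacked thirds gives E–G–Bb–Db; the bottom of that stack, E, is the root.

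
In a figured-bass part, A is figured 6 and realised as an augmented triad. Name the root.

The figures 6 mean the third of the chord is in the bass. If A is the third of an augmented triad, the root is F (chord tones F–A–C#).

F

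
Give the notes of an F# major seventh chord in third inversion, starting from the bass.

E#, F#, A#, C#

F# major seventh is F#–A#–C#–E#. Third inversion puts the seventh (E#) in the bass, with the remaining tones above: E#, F#, A#, C#.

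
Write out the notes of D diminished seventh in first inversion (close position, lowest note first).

F, Ab, Cb, D

D diminished seventh is D–F–Ab–Cb. First inversion puts the third (F) in the bass, with the remaining tones above: F, Ab, Cb, D.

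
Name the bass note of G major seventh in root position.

G

In root position the root is lowest. For G major seventh (G–B–D–F#) that is G.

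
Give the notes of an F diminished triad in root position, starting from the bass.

F, Ab, Cb

The chord tones are F–Ab–Cb. With the root (F) lowest for root position: F, Ab, Cb.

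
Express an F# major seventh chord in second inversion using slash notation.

F#maj7/C#

Second inversion of F# major seventh has the fifth (C#) in the bass. As a slash chord: F#maj7/C#.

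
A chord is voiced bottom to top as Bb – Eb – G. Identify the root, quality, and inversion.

The distinct note names are Bb, Eb, G. Stacked in thirds they read Eb–G–Bb, which is a major triad on Eb.
With the fifth (Bb) in the bass, the chord is in second inversion (figured bass 6/4).

Eb major, second inversion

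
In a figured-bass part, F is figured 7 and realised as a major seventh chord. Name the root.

F

The figures 7 mean the root of the chord is in the bass. If F is the root of a major seventh chord, the root is F (chord tones F–A–C–E).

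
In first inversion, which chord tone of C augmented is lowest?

E

The third of C augmented (C–E–G#) is E; that is the bass in first inversion.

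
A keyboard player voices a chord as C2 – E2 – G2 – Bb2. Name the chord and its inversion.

Reducing to letter names: C, E, G, Bb. These stack in thirds as C–E–G–Bb — a C dominant seventh chord.
With the root (C) in the bass, the chord is in root position (figured bass 7).

C dominant seventh, root position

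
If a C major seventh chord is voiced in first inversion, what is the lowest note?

E

The third of C major seventh (C–E–G–B) is E; that is the bass in first inversion.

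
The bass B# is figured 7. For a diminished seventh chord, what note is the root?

B#

The figures 7 mean the root of the chord is in the bass. If B# is the root of a diminished seventh chord, the root is B# (chord tones B#–D#–F#–A).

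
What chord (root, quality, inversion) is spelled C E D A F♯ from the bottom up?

D dominant ninth, third inversion

The distinct note names are C, E, D, A, F#. Stacked in thirds they read D–F#–A–C–E, which is a dominant ninth chord on D.
With the seventh (C) in the bass, the chord is in third inversion.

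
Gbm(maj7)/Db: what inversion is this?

Gbm(maj7)/Db means Gb minor-major seventh with Db in the bass. Db is the fifth of Gb minor-major seventh (Gb–Bbb–Db–F), so this is second inversion.

second inversion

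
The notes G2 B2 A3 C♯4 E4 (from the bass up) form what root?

A

G, B, A, C#, E are the tones of an A dominant ninth chord (A–C#–E–G–B), making A the root.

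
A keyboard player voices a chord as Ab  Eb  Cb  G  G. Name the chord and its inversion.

Ab minor-major seventh, root position

The distinct note names are Ab, Eb, Cb, G. Stacked in thirds they read Ab–Cb–Eb–G, which is a minor-major seventh chord on Ab.
Ab is the root of Ab minor-major seventh; root in the bass means root position (figured bass 7).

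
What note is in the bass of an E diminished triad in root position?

E

E diminished is E–G–Bb. Root position places the root in the bass: E.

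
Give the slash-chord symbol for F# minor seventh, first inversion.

First inversion of F# minor seventh has the third (A) in the bass. As a slash chord: F#m7/A.

F#m7/A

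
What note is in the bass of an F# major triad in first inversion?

F# major is F#–A#–C#. First inversion places the third in the bass: A#.

A#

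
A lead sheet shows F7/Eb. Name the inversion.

F7/Eb means F dominant seventh with Eb in the bass. Eb is the seventh of F dominant seventh (F–A–C–Eb), so this is third inversion.

third inversion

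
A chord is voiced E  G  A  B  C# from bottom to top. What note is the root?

The distinct letter names are E, G, A, B, C#. Arranged as a stack of thirds they read A–C#–E–G–B, so A is the root (an A dominant ninth chord).

A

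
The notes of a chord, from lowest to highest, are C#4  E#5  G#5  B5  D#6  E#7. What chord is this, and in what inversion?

C# dominant ninth, root position

The pitch classes C#, E#, G#, B, D# arrange in thirds as C#–E#–G#–B–D#: a C# dominant ninth chord.
With the root (C#) in the bass, the chord is in root position.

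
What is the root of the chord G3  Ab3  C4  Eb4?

Ab

G, Ab, C, Eb are the tones of an Ab major seventh chord (Ab–C–Eb–G), making Ab the root.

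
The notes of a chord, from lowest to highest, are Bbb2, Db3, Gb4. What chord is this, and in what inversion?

Reducing to letter names: Bbb, Db, Gb. These stack in thirds as Gb–Bbb–Db — a Gb minor triad.
With the third (Bbb) in the bass, the chord is in first inversion (figured bass 6).

Gb minor, first inversion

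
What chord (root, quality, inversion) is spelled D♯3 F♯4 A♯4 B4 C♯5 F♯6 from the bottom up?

Reducing to letter names: D#, F#, A#, B, C#. These stack in thirds as B–D#–F#–A#–C# — a B major ninth chord.
The lowest note is D#, the third of the chord, so this is first inversion.

B major ninth, first inversion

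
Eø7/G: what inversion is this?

first inversion

Eø7/G means E half-diminished seventh with G in the bass. G is the third of E half-diminished seventh (E–G–Bb–D), so this is first inversion.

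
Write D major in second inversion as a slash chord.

Second inversion of D major has the fifth (A) in the bass. As a slash chord: Dmaj/A.

Dmaj/A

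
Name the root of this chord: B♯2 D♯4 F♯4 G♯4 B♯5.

The distinct letter names are B#, D#, F#, G#. Arranged as a stack of thirds they read G#–B#–D#–F#, so G# is the root (a G# dominant seventh chord).

G#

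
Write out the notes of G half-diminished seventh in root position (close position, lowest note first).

G half-diminished seventh is G–Bb–Db–F. Root position puts the root (G) in the bass, with the remaining tones above: G, Bb, Db, F.

G, Bb, Db, F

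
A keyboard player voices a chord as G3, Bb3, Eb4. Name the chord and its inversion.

Eb major, first inversion

The pitch classes G, Bb, Eb arrange in thirds as Eb–G–Bb: an Eb major triad.
With the third (G) in the bass, the chord is in first inversion (figured bass 6).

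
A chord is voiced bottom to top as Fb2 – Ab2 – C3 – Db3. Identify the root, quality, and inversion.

The distinct note names are Fb, Ab, C, Db. Stacked in thirds they read Db–Fb–Ab–C, which is a minor-major seventh chord on Db.
Fb is the third of Db minor-major seventh; third in the bass means first inversion (figured bass 6/5).

Db minor-major seventh, first inversion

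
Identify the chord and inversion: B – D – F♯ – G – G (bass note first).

The distinct note names are B, D, F#, G. Stacked in thirds they read G–B–D–F#, which is a major seventh chord on G.
The lowest note is B, the third of the chord, so this is first inversion (figured bass 6/5).

G major seventh, first inversion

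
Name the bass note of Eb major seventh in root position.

Eb major seventh is Eb–G–Bb–D. Root position places the root in the bass: Eb.

Eb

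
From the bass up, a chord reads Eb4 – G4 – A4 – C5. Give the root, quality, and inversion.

A half-diminished seventh, second inversion

The pitch classes Eb, G, A, C arrange in thirds as A–C–Eb–G: an A half-diminished seventh chord.
Eb is the fifth of A half-diminished seventh; fifth in the bass means second inversion (figured bass 4/3).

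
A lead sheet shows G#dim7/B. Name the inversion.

G#dim7/B means G# diminished seventh with B in the bass. B is the third of G# diminished seventh (G#–B–D–F), so this is first inversion.

first inversion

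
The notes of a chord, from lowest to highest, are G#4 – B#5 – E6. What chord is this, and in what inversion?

E augmented, first inversion

The pitch classes G#, B#, E arrange in thirds as E–G#–B#: an E augmented triad.
The lowest note is G#, the third of the chord, so this is first inversion (figured bass 6).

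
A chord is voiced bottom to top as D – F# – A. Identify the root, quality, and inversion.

Reducing to letter names: D, F#, A. These stack in thirds as D–F#–A — a D major triad.
The lowest note is D, the root of the chord, so this is root position (figured bass 5/3).

D major, root position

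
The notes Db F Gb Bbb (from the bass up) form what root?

Reordering Db, F, Gb, Bbb into stacked thirds gives Gb–Bbb–Db–F; the bottom of that stack, Gb, is the root.

Gb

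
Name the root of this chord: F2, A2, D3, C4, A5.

D

F, A, D, C are the tones of a D minor seventh chord (D–F–A–C), making D the root.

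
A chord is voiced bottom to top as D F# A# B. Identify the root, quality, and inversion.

B minor-major seventh, first inversion

The pitch classes D, F#, A#, B arrange in thirds as B–D–F#–A#: a B minor-major seventh chord.
With the third (D) in the bass, the chord is in first inversion (figured bass 6/5).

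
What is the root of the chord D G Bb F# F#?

Reordering D, G, Bb, F# into stacked thirds gives G–Bb–D–F#; the bottom of that stack, G, is the root.

G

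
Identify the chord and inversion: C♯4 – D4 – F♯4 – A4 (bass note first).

Reducing to letter names: C#, D, F#, A. These stack in thirds as D–F#–A–C# — a D major seventh chord.
With the seventh (C#) in the bass, the chord is in third inversion (figured bass 4/2).

D major seventh, third inversion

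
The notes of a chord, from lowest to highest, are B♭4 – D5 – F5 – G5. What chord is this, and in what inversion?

G minor seventh, first inversion

Reducing to letter names: Bb, D, F, G. These stack in thirds as G–Bb–D–F — a G minor seventh chord.
Bb is the third of G minor seventh; third in the bass means first inversion (figured bass 6/5).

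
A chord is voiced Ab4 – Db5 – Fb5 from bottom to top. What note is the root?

Ab, Db, Fb are the tones of a Db minor triad (Db–Fb–Ab), making Db the root.

Db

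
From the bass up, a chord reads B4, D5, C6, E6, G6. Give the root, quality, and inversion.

The pitch classes B, D, C, E, G arrange in thirds as C–E–G–B–D: a C major ninth chord.
The lowest note is B, the seventh of the chord, so this is third inversion.

C major ninth, third inversion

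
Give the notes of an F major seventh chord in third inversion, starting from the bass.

F major seventh is F–A–C–E. Third inversion puts the seventh (E) in the bass, with the remaining tones above: E, F, A, C.

E, F, A, C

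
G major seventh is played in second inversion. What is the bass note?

D

G major seventh is G–B–D–F#. Second inversion places the fifth in the bass: D.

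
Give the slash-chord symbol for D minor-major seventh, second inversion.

Second inversion of D minor-major seventh has the fifth (A) in the bass. As a slash chord: Dm(maj7)/A.

Dm(maj7)/A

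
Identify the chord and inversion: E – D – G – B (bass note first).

The distinct note names are E, D, G, B. Stacked in thirds they read E–G–B–D, which is a minor seventh chord on E.
The lowest note is E, the root of the chord, so this is root position (figured bass 7).

E minor seventh, root position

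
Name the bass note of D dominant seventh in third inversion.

C

The seventh of D dominant seventh (D–F#–A–C) is C; that is the bass in third inversion.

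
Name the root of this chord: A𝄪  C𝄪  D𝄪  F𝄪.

The distinct letter names are A##, C##, D##, F##. Arranged as a stack of thirds they read D##–F##–A##–C##, so D## is the root (a D## minor seventh chord).

D##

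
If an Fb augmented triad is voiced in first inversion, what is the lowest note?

Fb augmented is Fb–Ab–C. First inversion places the third in the bass: Ab.

Ab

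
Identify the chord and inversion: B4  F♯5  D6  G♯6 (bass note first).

The pitch classes B, F#, D, G# arrange in thirds as G#–B–D–F#: a G# half-diminished seventh chord.
B is the third of G# half-diminished seventh; third in the bass means first inversion (figured bass 6/5).

G# half-diminished seventh, first inversion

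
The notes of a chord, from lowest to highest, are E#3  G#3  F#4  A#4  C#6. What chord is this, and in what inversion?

Reducing to letter names: E#, G#, F#, A#, C#. These stack in thirds as F#–A#–C#–E#–G# — an F# major ninth chord.
The lowest note is E#, the seventh of the chord, so this is third inversion.

F# major ninth, third inversion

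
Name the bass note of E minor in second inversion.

B

E minor is E–G–B. Second inversion places the fifth in the bass: B.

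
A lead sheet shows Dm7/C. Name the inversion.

third inversion

Dm7/C means D minor seventh with C in the bass. C is the seventh of D minor seventh (D–F–A–C), so this is third inversion.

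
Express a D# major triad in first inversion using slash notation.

D#/F##

First inversion of D# major has the third (F##) in the bass. As a slash chord: D#/F##.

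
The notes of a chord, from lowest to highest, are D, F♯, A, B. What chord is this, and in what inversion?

B minor seventh, first inversion

The distinct note names are D, F#, A, B. Stacked in thirds they read B–D–F#–A, which is a minor seventh chord on B.
D is the third of B minor seventh; third in the bass means first inversion (figured bass 6/5).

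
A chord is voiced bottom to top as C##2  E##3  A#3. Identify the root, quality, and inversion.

A# augmented, first inversion

The distinct note names are C##, E##, A#. Stacked in thirds they read A#–C##–E##, which is an augmented triad on A#.
With the third (C##) in the bass, the chord is in first inversion (figured bass 6).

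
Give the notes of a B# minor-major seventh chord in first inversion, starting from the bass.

D#, F##, A##, B#

Spelling B# minor-major seventh: B#–D#–F##–A##. In first inversion the third is bass, giving D#, F##, A##, B# from the bottom.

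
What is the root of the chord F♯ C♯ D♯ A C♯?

Reordering F#, C#, D#, A into stacked thirds gives D#–F#–A–C#; the bottom of that stack, D#, is the root.

D#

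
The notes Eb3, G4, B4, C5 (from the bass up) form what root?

The distinct letter names are Eb, G, B, C. Arranged as a stack of thirds they read C–Eb–G–B, so C is the root (a C minor-major seventh chord).

C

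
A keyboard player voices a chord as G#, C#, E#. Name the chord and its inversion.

The pitch classes G#, C#, E# arrange in thirds as C#–E#–G#: a C# major triad.
With the fifth (G#) in the bass, the chord is in second inversion (figured bass 6/4).

C# major, second inversion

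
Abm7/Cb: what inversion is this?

first inversion

Abm7/Cb means Ab minor seventh with Cb in the bass. Cb is the third of Ab minor seventh (Ab–Cb–Eb–Gb), so this is first inversion.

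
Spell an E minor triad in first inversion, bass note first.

E minor is E–G–B. First inversion puts the third (G) in the bass, with the remaining tones above: G, B, E.

G, B, E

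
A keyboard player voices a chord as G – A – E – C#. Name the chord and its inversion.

The pitch classes G, A, E, C# arrange in thirds as A–C#–E–G: an A dominant seventh chord.
With the seventh (G) in the bass, the chord is in third inversion (figured bass 4/2).

A dominant seventh, third inversion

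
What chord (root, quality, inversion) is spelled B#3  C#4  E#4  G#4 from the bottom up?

C# major seventh, third inversion

The distinct note names are B#, C#, E#, G#. Stacked in thirds they read C#–E#–G#–B#, which is a major seventh chord on C#.
B# is the seventh of C# major seventh; seventh in the bass means third inversion (figured bass 4/2).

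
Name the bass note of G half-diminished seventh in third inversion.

In third inversion the seventh is lowest. For G half-diminished seventh (G–Bb–Db–F) that is F.

F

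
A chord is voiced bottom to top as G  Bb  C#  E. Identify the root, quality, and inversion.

The pitch classes G, Bb, C#, E arrange in thirds as C#–E–G–Bb: a C# diminished seventh chord.
G is the fifth of C# diminished seventh; fifth in the bass means second inversion (figured bass 4/3).

C# diminished seventh, second inversion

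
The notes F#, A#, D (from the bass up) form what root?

D

The distinct letter names are F#, A#, D. Arranged as a stack of thirds they read D–F#–A#, so D is the root (a D augmented triad).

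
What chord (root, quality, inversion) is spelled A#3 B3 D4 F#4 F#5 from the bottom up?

B minor-major seventh, third inversion

The distinct note names are A#, B, D, F#. Stacked in thirds they read B–D–F#–A#, which is a minor-major seventh chord on B.
A# is the seventh of B minor-major seventh; seventh in the bass means third inversion (figured bass 4/2).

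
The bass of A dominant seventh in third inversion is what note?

G

A dominant seventh is A–C#–E–G. Third inversion places the seventh in the bass: G.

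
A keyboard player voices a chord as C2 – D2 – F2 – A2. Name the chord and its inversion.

D minor seventh, third inversion

The pitch classes C, D, F, A arrange in thirds as D–F–A–C: a D minor seventh chord.
With the seventh (C) in the bass, the chord is in third inversion (figured bass 4/2).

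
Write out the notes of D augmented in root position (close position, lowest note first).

Spelling D augmented: D–F#–A#. In root position the root is bass, giving D, F#, A# from the bottom.

D, F#, A#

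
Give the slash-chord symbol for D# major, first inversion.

D#M/F##

First inversion of D# major has the third (F##) in the bass. As a slash chord: D#M/F##.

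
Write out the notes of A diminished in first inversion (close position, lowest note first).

The chord tones are A–C–Eb. With the third (C) lowest for first inversion: C, Eb, A.

C, Eb, A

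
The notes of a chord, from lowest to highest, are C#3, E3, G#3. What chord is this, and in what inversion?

C# minor, root position

The pitch classes C#, E, G# arrange in thirds as C#–E–G#: a C# minor triad.
C# is the root of C# minor; root in the bass means root position (figured bass 5/3).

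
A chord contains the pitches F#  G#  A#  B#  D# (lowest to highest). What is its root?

The distinct letter names are F#, G#, A#, B#, D#. Arranged as a stack of thirds they read G#–B#–D#–F#–A#, so G# is the root (a G# dominant ninth chord).

G#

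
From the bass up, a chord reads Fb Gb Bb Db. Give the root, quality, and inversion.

Gb dominant seventh, third inversion

The distinct note names are Fb, Gb, Bb, Db. Stacked in thirds they read Gb–Bb–Db–Fb, which is a dominant seventh chord on Gb.
Fb is the seventh of Gb dominant seventh; seventh in the bass means third inversion (figured bass 4/2).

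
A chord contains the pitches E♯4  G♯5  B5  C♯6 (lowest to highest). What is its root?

C#

E#, G#, B, C# are the tones of a C# dominant seventh chord (C#–E#–G#–B), making C# the root.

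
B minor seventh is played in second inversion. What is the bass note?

F#

B minor seventh is B–D–F#–A. Second inversion places the fifth in the bass: F#.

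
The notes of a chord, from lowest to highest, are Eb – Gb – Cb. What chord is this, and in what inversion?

The distinct note names are Eb, Gb, Cb. Stacked in thirds they read Cb–Eb–Gb, which is a major triad on Cb.
The lowest note is Eb, the third of the chord, so this is first inversion (figured bass 6).

Cb major, first inversion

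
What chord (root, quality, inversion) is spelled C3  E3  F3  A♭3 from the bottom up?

The distinct note names are C, E, F, Ab. Stacked in thirds they read F–Ab–C–E, which is a minor-major seventh chord on F.
The lowest note is C, the fifth of the chord, so this is second inversion (figured bass 4/3).

F minor-major seventh, second inversion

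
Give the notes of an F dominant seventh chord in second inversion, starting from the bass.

C, Eb, F, A

Spelling F dominant seventh: F–A–C–Eb. In second inversion the fifth is bass, giving C, Eb, F, A from the bottom.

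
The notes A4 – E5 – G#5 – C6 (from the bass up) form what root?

A

A, E, G#, C are the tones of an A minor-major seventh chord (A–C–E–G#), making A the root.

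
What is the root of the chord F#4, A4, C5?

Reordering F#, A, C into stacked thirds gives F#–A–C; the bottom of that stack, F#, is the root.

F#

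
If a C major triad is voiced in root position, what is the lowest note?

C

In root position the root is lowest. For C major (C–E–G) that is C.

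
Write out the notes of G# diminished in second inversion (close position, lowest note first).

D, G#, B

Spelling G# diminished: G#–B–D. In second inversion the fifth is bass, giving D, G#, B from the bottom.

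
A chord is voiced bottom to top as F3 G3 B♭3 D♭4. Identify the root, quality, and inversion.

G half-diminished seventh, third inversion

The pitch classes F, G, Bb, Db arrange in thirds as G–Bb–Db–F: a G half-diminished seventh chord.
With the seventh (F) in the bass, the chord is in third inversion (figured bass 4/2).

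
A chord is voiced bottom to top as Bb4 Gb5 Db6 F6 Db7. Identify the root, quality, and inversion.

Gb major seventh, first inversion

The pitch classes Bb, Gb, Db, F arrange in thirds as Gb–Bb–Db–F: a Gb major seventh chord.
Bb is the third of Gb major seventh; third in the bass means first inversion (figured bass 6/5).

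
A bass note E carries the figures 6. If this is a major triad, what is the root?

C

The figures 6 mean the third of the chord is in the bass. If E is the third of a major triad, the root is C (chord tones C–E–G).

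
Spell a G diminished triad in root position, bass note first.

Spelling G diminished: G–Bb–Db. In root position the root is bass, giving G, Bb, Db from the bottom.

G, Bb, Db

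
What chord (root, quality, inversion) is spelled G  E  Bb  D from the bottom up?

E half-diminished seventh, first inversion

The distinct note names are G, E, Bb, D. Stacked in thirds they read E–G–Bb–D, which is a half-diminished seventh chord on E.
The lowest note is G, the third of the chord, so this is first inversion (figured bass 6/5).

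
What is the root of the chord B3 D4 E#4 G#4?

E#

B, D, E#, G# are the tones of an E# diminished seventh chord (E#–G#–B–D), making E# the root.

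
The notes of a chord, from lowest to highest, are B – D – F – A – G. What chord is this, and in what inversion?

The pitch classes B, D, F, A, G arrange in thirds as G–B–D–F–A: a G dominant ninth chord.
The lowest note is B, the third of the chord, so this is first inversion.

G dominant ninth, first inversion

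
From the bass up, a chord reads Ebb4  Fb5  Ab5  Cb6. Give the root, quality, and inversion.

Fb dominant seventh, third inversion

The pitch classes Ebb, Fb, Ab, Cb arrange in thirds as Fb–Ab–Cb–Ebb: an Fb dominant seventh chord.
Ebb is the seventh of Fb dominant seventh; seventh in the bass means third inversion (figured bass 4/2).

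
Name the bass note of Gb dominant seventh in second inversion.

Db

The fifth of Gb dominant seventh (Gb–Bb–Db–Fb) is Db; that is the bass in second inversion.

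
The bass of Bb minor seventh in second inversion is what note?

The fifth of Bb minor seventh (Bb–Db–F–Ab) is F; that is the bass in second inversion.

F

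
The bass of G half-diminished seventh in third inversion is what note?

G half-diminished seventh is G–Bb–Db–F. Third inversion places the seventh in the bass: F.

F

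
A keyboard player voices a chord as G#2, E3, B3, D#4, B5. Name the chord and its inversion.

The pitch classes G#, E, B, D# arrange in thirds as E–G#–B–D#: an E major seventh chord.
With the third (G#) in the bass, the chord is in first inversion (figured bass 6/5).

E major seventh, first inversion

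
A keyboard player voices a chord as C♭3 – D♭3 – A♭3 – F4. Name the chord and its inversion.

Reducing to letter names: Cb, Db, Ab, F. These stack in thirds as Db–F–Ab–Cb — a Db dominant seventh chord.
With the seventh (Cb) in the bass, the chord is in third inversion (figured bass 4/2).

Db dominant seventh, third inversion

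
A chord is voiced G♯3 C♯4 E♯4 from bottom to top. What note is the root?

C#

Reordering G#, C#, E# into stacked thirds gives C#–E#–G#; the bottom of that stack, C#, is the root.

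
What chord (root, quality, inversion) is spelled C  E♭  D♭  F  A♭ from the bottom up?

Reducing to letter names: C, Eb, Db, F, Ab. These stack in thirds as Db–F–Ab–C–Eb — a Db major ninth chord.
With the seventh (C) in the bass, the chord is in third inversion.

Db major ninth, third inversion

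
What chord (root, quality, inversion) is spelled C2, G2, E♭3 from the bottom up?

The distinct note names are C, G, Eb. Stacked in thirds they read C–Eb–G, which is a minor triad on C.
C is the root of C minor; root in the bass means root position (figured bass 5/3).

C minor, root position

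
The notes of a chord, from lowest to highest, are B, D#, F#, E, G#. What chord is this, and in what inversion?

E major ninth, second inversion

The distinct note names are B, D#, F#, E, G#. Stacked in thirds they read E–G#–B–D#–F#, which is a major ninth chord on E.
The lowest note is B, the fifth of the chord, so this is second inversion.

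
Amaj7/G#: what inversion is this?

third inversion

Amaj7/G# means A major seventh with G# in the bass. G# is the seventh of A major seventh (A–C#–E–G#), so this is third inversion.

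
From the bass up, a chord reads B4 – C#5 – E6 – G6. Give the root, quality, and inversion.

C# half-diminished seventh, third inversion

Reducing to letter names: B, C#, E, G. These stack in thirds as C#–E–G–B — a C# half-diminished seventh chord.
B is the seventh of C# half-diminished seventh; seventh in the bass means third inversion (figured bass 4/2).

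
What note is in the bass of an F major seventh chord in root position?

F major seventh is F–A–C–E. Root position places the root in the bass: F.

F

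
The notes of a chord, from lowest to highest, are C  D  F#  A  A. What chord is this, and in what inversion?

The distinct note names are C, D, F#, A. Stacked in thirds they read D–F#–A–C, which is a dominant seventh chord on D.
With the seventh (C) in the bass, the chord is in third inversion (figured bass 4/2).

D dominant seventh, third inversion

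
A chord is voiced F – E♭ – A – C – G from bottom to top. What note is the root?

F

Reordering F, Eb, A, C, G into stacked thirds gives F–A–C–Eb–G; the bottom of that stack, F, is the root.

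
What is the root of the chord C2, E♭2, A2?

C, Eb, A are the tones of an A diminished triad (A–C–Eb), making A the root.

A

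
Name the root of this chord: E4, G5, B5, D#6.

E, G, B, D# are the tones of an E minor-major seventh chord (E–G–B–D#), making E the root.

E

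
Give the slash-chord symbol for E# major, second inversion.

E#maj/B#

Second inversion of E# major has the fifth (B#) in the bass. As a slash chord: E#maj/B#.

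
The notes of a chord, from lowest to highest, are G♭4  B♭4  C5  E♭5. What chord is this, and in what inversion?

The pitch classes Gb, Bb, C, Eb arrange in thirds as C–Eb–Gb–Bb: a C half-diminished seventh chord.
The lowest note is Gb, the fifth of the chord, so this is second inversion (figured bass 4/3).

C half-diminished seventh, second inversion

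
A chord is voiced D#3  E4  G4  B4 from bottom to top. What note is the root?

E

Reordering D#, E, G, B into stacked thirds gives E–G–B–D#; the bottom of that stack, E, is the root.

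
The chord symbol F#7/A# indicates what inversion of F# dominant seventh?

F#7/A# means F# dominant seventh with A# in the bass. A# is the third of F# dominant seventh (F#–A#–C#–E), so this is first inversion.

first inversion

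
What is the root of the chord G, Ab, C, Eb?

The distinct letter names are G, Ab, C, Eb. Arranged as a stack of thirds they read Ab–C–Eb–G, so Ab is the root (an Ab major seventh chord).

Ab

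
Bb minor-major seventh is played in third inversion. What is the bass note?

Bb minor-major seventh is Bb–Db–F–A. Third inversion places the seventh in the bass: A.

A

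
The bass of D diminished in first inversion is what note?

D diminished is D–F–Ab. First inversion places the third in the bass: F.

F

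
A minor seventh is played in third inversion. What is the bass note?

G

In third inversion the seventh is lowest. For A minor seventh (A–C–E–G) that is G.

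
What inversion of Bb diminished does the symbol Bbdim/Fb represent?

second inversion

Bbdim/Fb means Bb diminished with Fb in the bass. Fb is the fifth of Bb diminished (Bb–Db–Fb), so this is second inversion.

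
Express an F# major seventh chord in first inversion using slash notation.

First inversion of F# major seventh has the third (A#) in the bass. As a slash chord: F#maj7/A#.

F#maj7/A#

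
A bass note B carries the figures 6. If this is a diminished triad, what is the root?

The figures 6 mean the third of the chord is in the bass. If B is the third of a diminished triad, the root is G# (chord tones G#–B–D).

G#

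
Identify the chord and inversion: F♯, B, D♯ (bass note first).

The pitch classes F#, B, D# arrange in thirds as B–D#–F#: a B major triad.
F# is the fifth of B major; fifth in the bass means second inversion (figured bass 6/4).

B major, second inversion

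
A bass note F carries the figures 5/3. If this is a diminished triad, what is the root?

F

The figures 5/3 mean the root of the chord is in the bass. If F is the root of a diminished triad, the root is F (chord tones F–Ab–Cb).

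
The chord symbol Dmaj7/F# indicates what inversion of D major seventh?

Dmaj7/F# means D major seventh with F# in the bass. F# is the third of D major seventh (D–F#–A–C#), so this is first inversion.

first inversion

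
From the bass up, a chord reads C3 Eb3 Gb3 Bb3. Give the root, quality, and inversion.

The pitch classes C, Eb, Gb, Bb arrange in thirds as C–Eb–Gb–Bb: a C half-diminished seventh chord.
C is the root of C half-diminished seventh; root in the bass means root position (figured bass 7).

C half-diminished seventh, root position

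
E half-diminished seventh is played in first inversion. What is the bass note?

E half-diminished seventh is E–G–Bb–D. First inversion places the third in the bass: G.

G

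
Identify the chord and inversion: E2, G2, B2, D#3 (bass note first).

Reducing to letter names: E, G, B, D#. These stack in thirds as E–G–B–D# — an E minor-major seventh chord.
The lowest note is E, the root of the chord, so this is root position (figured bass 7).

E minor-major seventh, root position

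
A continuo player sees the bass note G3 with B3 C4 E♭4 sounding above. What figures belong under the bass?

The notes G, B, C, Eb stack in thirds as C–Eb–G–B — a C minor-major seventh chord. The bass G is the fifth, so this is second inversion: figured 4/3.

4/3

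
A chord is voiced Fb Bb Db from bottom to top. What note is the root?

Bb

Reordering Fb, Bb, Db into stacked thirds gives Bb–Db–Fb; the bottom of that stack, Bb, is the root.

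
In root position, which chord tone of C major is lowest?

C

The root of C major (C–E–G) is C; that is the bass in root position.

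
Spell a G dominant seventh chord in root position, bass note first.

G, B, D, F

The chord tones are G–B–D–F. With the root (G) lowest for root position: G, B, D, F.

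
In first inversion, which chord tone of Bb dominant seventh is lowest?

D

The third of Bb dominant seventh (Bb–D–F–Ab) is D; that is the bass in first inversion.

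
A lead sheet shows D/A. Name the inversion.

D/A means D major with A in the bass. A is the fifth of D major (D–F#–A), so this is second inversion.

second inversion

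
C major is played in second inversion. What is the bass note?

G

The fifth of C major (C–E–G) is G; that is the bass in second inversion.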